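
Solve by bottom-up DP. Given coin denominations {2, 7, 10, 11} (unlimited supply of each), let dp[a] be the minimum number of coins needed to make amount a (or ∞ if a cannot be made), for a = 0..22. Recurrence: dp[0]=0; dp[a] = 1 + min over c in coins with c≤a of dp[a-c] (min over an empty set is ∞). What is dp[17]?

 a  0  1  2  3  4  5  6  7  8  9 10 11 12 13 14 15 16 17 18 19 20 21 22
dp  0  -  1  -  2  -  3  1  4  2  1  1  2  2  2  3  3  2  2  3  2  2  2
(- denotes ∞ / unreachable)

2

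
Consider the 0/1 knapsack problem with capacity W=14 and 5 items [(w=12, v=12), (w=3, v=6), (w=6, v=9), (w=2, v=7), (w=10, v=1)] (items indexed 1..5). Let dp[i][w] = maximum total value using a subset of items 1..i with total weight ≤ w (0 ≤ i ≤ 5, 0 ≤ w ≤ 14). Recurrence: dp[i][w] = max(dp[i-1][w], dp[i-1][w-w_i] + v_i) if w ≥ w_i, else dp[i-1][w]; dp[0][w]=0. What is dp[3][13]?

i\w   0   1   2   3   4   5   6   7   8   9  10  11  12  13  14
  0   0   0   0   0   0   0   0   0   0   0   0   0   0   0   0
  1   0   0   0   0   0   0   0   0   0   0   0   0  12  12  12
  2   0   0   0   6   6   6   6   6   6   6   6   6  12  12  12
  3   0   0   0   6   6   6   9   9   9  15  15  15  15  15  15
  4   0   0   7   7   7  13  13  13  16  16  16  22  22  22  22
  5   0   0   7   7   7  13  13  13  16  16  16  22  22  22  22

15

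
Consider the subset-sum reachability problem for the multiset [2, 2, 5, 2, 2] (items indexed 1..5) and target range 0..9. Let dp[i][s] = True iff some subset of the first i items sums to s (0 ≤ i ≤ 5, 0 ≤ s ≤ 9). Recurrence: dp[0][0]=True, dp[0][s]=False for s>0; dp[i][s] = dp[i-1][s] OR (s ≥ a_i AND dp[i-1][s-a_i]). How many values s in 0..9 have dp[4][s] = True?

7

i\s   0   1   2   3   4   5   6   7   8   9
  0   T   F   F   F   F   F   F   F   F   F
  1   T   F   T   F   F   F   F   F   F   F
  2   T   F   T   F   T   F   F   F   F   F
  3   T   F   T   F   T   T   F   T   F   T
  4   T   F   T   F   T   T   T   T   F   T
  5   T   F   T   F   T   T   T   T   T   T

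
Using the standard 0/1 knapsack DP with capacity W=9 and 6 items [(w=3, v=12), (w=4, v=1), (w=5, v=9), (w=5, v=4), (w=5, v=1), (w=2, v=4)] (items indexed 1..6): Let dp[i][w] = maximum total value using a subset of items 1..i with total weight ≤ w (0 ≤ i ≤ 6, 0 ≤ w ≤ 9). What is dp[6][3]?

i\w   0   1   2   3   4   5   6   7   8   9
  0   0   0   0   0   0   0   0   0   0   0
  1   0   0   0  12  12  12  12  12  12  12
  2   0   0   0  12  12  12  12  13  13  13
  3   0   0   0  12  12  12  12  13  21  21
  4   0   0   0  12  12  12  12  13  21  21
  5   0   0   0  12  12  12  12  13  21  21
  6   0   0   4  12  12  16  16  16  21  21

12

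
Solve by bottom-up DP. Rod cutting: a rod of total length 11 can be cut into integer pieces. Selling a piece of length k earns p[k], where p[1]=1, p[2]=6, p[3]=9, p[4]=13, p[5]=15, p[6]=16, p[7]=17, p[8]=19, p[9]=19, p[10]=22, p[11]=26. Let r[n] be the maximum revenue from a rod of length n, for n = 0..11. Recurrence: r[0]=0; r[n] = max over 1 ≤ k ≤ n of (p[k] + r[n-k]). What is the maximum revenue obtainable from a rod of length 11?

   n    0    1    2    3    4    5    6    7    8    9   10   11
r[n]    0    1    6    9   13   15   19   22   26   28   32   35

35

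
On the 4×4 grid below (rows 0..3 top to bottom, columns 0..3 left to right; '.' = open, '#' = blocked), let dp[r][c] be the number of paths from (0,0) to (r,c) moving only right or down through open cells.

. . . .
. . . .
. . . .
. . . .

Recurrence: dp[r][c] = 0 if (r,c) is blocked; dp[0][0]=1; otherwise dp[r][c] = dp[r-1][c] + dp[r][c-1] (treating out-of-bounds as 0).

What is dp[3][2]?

10

r\c   0   1   2   3
  0   1   1   1   1
  1   1   2   3   4
  2   1   3   6  10
  3   1   4  10  20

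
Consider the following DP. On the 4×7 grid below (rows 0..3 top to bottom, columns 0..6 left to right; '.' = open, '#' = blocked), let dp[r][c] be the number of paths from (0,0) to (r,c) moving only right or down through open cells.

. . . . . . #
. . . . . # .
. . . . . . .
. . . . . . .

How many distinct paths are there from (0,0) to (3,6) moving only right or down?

65

r\c   0   1   2   3   4   5   6
  0   1   1   1   1   1   1   0
  1   1   2   3   4   5   0   0
  2   1   3   6  10  15  15  15
  3   1   4  10  20  35  50  65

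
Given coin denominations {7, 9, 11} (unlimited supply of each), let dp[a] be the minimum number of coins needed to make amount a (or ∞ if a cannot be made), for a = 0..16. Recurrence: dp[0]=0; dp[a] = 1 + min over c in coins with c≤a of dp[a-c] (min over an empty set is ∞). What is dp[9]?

 a  0  1  2  3  4  5  6  7  8  9 10 11 12 13 14 15 16
dp  0  -  -  -  -  -  -  1  -  1  -  1  -  -  2  -  2
(- denotes ∞ / unreachable)

1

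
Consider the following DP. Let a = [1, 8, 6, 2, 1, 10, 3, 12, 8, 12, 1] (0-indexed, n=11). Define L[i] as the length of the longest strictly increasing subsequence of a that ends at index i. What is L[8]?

4

   i    0    1    2    3    4    5    6    7    8    9   10
a[i]    1    8    6    2    1   10    3   12    8   12    1
L[i]    1    2    2    2    1    3    3    4    4    5    1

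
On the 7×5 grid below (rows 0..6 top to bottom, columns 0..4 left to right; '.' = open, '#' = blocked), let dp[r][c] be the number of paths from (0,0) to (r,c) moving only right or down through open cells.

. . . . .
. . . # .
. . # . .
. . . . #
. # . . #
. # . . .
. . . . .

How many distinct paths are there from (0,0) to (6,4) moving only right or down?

r\c   0   1   2   3   4
  0   1   1   1   1   1
  1   1   2   3   0   1
  2   1   3   0   0   1
  3   1   4   4   4   0
  4   1   0   4   8   0
  5   1   0   4  12  12
  6   1   1   5  17  29

29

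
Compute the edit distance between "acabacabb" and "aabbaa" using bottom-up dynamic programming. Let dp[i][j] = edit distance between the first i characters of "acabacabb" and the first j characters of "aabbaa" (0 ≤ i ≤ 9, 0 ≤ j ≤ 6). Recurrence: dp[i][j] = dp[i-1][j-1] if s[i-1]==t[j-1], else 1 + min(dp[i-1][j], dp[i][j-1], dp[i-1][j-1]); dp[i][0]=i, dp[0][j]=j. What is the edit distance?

   ''  a  a  b  b  a  a
''  0  1  2  3  4  5  6
 a  1  0  1  2  3  4  5
 c  2  1  1  2  3  4  5
 a  3  2  1  2  3  3  4
 b  4  3  2  1  2  3  4
 a  5  4  3  2  2  2  3
 c  6  5  4  3  3  3  3
 a  7  6  5  4  4  3  3
 b  8  7  6  5  4  4  4
 b  9  8  7  6  5  5  5

5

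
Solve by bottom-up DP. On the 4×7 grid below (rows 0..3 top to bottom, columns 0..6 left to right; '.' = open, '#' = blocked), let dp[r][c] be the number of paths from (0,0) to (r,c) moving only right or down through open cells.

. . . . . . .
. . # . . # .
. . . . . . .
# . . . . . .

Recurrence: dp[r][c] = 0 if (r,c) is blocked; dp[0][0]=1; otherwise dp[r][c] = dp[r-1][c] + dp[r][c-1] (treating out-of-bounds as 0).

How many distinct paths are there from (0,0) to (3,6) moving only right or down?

29

r\c   0   1   2   3   4   5   6
  0   1   1   1   1   1   1   1
  1   1   2   0   1   2   0   1
  2   1   3   3   4   6   6   7
  3   0   3   6  10  16  22  29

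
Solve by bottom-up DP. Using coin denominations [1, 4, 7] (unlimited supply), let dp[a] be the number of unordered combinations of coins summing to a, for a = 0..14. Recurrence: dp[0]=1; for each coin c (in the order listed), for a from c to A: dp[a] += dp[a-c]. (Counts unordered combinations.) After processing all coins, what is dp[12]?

6

after  coin     0     1     2     3     4     5     6     7     8     9    10    11    12    13    14
          1     1     1     1     1     1     1     1     1     1     1     1     1     1     1     1
          4     1     1     1     1     2     2     2     2     3     3     3     3     4     4     4
          7     1     1     1     1     2     2     2     3     4     4     4     5     6     6     7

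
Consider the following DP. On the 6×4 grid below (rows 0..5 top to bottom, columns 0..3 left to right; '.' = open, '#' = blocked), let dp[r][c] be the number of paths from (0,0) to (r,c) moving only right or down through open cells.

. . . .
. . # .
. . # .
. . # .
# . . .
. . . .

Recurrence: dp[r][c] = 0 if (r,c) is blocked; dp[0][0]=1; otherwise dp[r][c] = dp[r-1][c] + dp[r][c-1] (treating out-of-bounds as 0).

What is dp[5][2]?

r\c   0   1   2   3
  0   1   1   1   1
  1   1   2   0   1
  2   1   3   0   1
  3   1   4   0   1
  4   0   4   4   5
  5   0   4   8  13

8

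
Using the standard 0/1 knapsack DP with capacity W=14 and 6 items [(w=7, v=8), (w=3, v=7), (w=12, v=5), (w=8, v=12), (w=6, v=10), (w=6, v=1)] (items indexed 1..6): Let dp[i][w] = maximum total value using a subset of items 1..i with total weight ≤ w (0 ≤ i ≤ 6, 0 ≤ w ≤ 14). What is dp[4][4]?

7

i\w   0   1   2   3   4   5   6   7   8   9  10  11  12  13  14
  0   0   0   0   0   0   0   0   0   0   0   0   0   0   0   0
  1   0   0   0   0   0   0   0   8   8   8   8   8   8   8   8
  2   0   0   0   7   7   7   7   8   8   8  15  15  15  15  15
  3   0   0   0   7   7   7   7   8   8   8  15  15  15  15  15
  4   0   0   0   7   7   7   7   8  12  12  15  19  19  19  19
  5   0   0   0   7   7   7  10  10  12  17  17  19  19  19  22
  6   0   0   0   7   7   7  10  10  12  17  17  19  19  19  22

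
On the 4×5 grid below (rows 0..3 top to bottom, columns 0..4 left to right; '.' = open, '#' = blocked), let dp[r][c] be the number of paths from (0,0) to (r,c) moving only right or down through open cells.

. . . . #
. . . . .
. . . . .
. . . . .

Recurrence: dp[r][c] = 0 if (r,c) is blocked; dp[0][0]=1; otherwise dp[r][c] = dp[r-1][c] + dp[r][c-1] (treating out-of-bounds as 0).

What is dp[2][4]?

14

r\c   0   1   2   3   4
  0   1   1   1   1   0
  1   1   2   3   4   4
  2   1   3   6  10  14
  3   1   4  10  20  34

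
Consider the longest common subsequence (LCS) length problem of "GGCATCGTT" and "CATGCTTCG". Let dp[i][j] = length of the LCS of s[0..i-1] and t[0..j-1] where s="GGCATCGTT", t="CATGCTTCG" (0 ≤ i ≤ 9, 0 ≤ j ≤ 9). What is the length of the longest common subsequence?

   ''  C  A  T  G  C  T  T  C  G
''  0  0  0  0  0  0  0  0  0  0
 G  0  0  0  0  1  1  1  1  1  1
 G  0  0  0  0  1  1  1  1  1  2
 C  0  1  1  1  1  2  2  2  2  2
 A  0  1  2  2  2  2  2  2  2  2
 T  0  1  2  3  3  3  3  3  3  3
 C  0  1  2  3  3  4  4  4  4  4
 G  0  1  2  3  4  4  4  4  4  5
 T  0  1  2  3  4  4  5  5  5  5
 T  0  1  2  3  4  4  5  6  6  6

6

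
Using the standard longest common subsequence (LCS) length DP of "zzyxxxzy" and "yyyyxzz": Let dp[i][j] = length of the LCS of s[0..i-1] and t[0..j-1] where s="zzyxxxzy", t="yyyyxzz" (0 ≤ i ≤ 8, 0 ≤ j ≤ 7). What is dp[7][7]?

   ''  y  y  y  y  x  z  z
''  0  0  0  0  0  0  0  0
 z  0  0  0  0  0  0  1  1
 z  0  0  0  0  0  0  1  2
 y  0  1  1  1  1  1  1  2
 x  0  1  1  1  1  2  2  2
 x  0  1  1  1  1  2  2  2
 x  0  1  1  1  1  2  2  2
 z  0  1  1  1  1  2  3  3
 y  0  1  2  2  2  2  3  3

3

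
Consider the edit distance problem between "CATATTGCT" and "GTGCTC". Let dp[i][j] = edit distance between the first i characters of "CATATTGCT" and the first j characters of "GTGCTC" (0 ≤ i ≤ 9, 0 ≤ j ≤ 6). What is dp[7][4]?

   ''  G  T  G  C  T  C
''  0  1  2  3  4  5  6
 C  1  1  2  3  3  4  5
 A  2  2  2  3  4  4  5
 T  3  3  2  3  4  4  5
 A  4  4  3  3  4  5  5
 T  5  5  4  4  4  4  5
 T  6  6  5  5  5  4  5
 G  7  6  6  5  6  5  5
 C  8  7  7  6  5  6  5
 T  9  8  7  7  6  5  6

6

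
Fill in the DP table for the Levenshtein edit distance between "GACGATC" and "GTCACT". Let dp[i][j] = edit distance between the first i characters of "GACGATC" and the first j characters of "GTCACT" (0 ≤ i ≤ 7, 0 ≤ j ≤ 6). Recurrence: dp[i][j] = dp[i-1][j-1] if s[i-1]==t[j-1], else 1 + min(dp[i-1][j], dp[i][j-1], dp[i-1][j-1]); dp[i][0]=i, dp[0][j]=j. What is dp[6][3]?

4

   ''  G  T  C  A  C  T
''  0  1  2  3  4  5  6
 G  1  0  1  2  3  4  5
 A  2  1  1  2  2  3  4
 C  3  2  2  1  2  2  3
 G  4  3  3  2  2  3  3
 A  5  4  4  3  2  3  4
 T  6  5  4  4  3  3  3
 C  7  6  5  4  4  3  4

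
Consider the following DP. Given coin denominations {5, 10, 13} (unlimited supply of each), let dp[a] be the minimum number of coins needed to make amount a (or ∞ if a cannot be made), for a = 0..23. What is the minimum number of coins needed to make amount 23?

2

 a  0  1  2  3  4  5  6  7  8  9 10 11 12 13 14 15 16 17 18 19 20 21 22 23
dp  0  -  -  -  -  1  -  -  -  -  1  -  -  1  -  2  -  -  2  -  2  -  -  2
(- denotes ∞ / unreachable)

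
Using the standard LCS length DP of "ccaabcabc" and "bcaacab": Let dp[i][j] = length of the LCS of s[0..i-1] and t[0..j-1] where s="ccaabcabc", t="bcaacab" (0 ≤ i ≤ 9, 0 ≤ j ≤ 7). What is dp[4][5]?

   ''  b  c  a  a  c  a  b
''  0  0  0  0  0  0  0  0
 c  0  0  1  1  1  1  1  1
 c  0  0  1  1  1  2  2  2
 a  0  0  1  2  2  2  3  3
 a  0  0  1  2  3  3  3  3
 b  0  1  1  2  3  3  3  4
 c  0  1  2  2  3  4  4  4
 a  0  1  2  3  3  4  5  5
 b  0  1  2  3  3  4  5  6
 c  0  1  2  3  3  4  5  6

3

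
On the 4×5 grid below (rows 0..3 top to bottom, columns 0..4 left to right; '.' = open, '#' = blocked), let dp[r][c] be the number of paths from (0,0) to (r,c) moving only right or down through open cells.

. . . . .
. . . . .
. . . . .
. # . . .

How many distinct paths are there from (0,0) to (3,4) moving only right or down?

r\c   0   1   2   3   4
  0   1   1   1   1   1
  1   1   2   3   4   5
  2   1   3   6  10  15
  3   1   0   6  16  31

31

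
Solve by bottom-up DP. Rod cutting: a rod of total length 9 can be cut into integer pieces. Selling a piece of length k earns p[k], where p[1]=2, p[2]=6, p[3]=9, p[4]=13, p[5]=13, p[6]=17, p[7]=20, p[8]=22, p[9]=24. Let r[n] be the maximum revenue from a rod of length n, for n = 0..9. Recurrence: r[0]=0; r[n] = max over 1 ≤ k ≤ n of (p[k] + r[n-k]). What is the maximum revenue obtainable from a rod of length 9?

   n    0    1    2    3    4    5    6    7    8    9
r[n]    0    2    6    9   13   15   19   22   26   28

28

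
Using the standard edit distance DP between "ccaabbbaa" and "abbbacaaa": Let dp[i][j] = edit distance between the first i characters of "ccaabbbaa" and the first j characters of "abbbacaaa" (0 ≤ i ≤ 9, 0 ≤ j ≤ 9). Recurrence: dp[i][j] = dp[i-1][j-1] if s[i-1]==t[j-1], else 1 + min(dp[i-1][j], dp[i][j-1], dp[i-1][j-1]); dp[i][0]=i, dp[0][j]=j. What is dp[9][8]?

   ''  a  b  b  b  a  c  a  a  a
''  0  1  2  3  4  5  6  7  8  9
 c  1  1  2  3  4  5  5  6  7  8
 c  2  2  2  3  4  5  5  6  7  8
 a  3  2  3  3  4  4  5  5  6  7
 a  4  3  3  4  4  4  5  5  5  6
 b  5  4  3  3  4  5  5  6  6  6
 b  6  5  4  3  3  4  5  6  7  7
 b  7  6  5  4  3  4  5  6  7  8
 a  8  7  6  5  4  3  4  5  6  7
 a  9  8  7  6  5  4  4  4  5  6

5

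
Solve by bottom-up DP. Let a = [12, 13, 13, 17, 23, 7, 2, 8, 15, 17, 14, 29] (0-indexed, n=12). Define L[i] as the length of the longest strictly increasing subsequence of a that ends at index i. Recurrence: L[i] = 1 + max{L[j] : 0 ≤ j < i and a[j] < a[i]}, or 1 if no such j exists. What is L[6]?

1

   i    0    1    2    3    4    5    6    7    8    9   10   11
a[i]   12   13   13   17   23    7    2    8   15   17   14   29
L[i]    1    2    2    3    4    1    1    2    3    4    3    5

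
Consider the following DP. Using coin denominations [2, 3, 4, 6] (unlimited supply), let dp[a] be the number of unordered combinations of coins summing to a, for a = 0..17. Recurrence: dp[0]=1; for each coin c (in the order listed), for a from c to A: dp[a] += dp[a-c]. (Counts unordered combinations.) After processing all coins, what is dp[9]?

4

after  coin     0     1     2     3     4     5     6     7     8     9    10    11    12    13    14    15    16    17
          2     1     0     1     0     1     0     1     0     1     0     1     0     1     0     1     0     1     0
          3     1     0     1     1     1     1     2     1     2     2     2     2     3     2     3     3     3     3
          4     1     0     1     1     2     1     3     2     4     3     5     4     7     5     8     7    10     8
          6     1     0     1     1     2     1     4     2     5     4     7     5    11     7    13    11    17    13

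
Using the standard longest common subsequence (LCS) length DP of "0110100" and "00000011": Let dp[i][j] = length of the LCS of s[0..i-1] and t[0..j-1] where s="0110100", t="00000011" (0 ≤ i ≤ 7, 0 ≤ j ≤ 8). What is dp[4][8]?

   ''  0  0  0  0  0  0  1  1
''  0  0  0  0  0  0  0  0  0
 0  0  1  1  1  1  1  1  1  1
 1  0  1  1  1  1  1  1  2  2
 1  0  1  1  1  1  1  1  2  3
 0  0  1  2  2  2  2  2  2  3
 1  0  1  2  2  2  2  2  3  3
 0  0  1  2  3  3  3  3  3  3
 0  0  1  2  3  4  4  4  4  4

3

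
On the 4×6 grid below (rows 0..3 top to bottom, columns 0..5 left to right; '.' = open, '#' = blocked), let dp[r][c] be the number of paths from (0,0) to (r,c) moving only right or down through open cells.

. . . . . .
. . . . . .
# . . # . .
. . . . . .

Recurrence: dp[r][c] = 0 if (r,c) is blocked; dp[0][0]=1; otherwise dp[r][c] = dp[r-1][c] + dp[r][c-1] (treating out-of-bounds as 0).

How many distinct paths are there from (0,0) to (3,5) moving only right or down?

r\c   0   1   2   3   4   5
  0   1   1   1   1   1   1
  1   1   2   3   4   5   6
  2   0   2   5   0   5  11
  3   0   2   7   7  12  23

23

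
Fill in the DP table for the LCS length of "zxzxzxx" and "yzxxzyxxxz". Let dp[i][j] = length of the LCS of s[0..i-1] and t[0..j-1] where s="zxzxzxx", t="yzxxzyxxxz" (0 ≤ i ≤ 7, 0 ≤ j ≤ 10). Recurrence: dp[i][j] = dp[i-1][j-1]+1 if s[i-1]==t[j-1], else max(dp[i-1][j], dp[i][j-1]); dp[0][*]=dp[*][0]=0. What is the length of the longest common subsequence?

6

   ''  y  z  x  x  z  y  x  x  x  z
''  0  0  0  0  0  0  0  0  0  0  0
 z  0  0  1  1  1  1  1  1  1  1  1
 x  0  0  1  2  2  2  2  2  2  2  2
 z  0  0  1  2  2  3  3  3  3  3  3
 x  0  0  1  2  3  3  3  4  4  4  4
 z  0  0  1  2  3  4  4  4  4  4  5
 x  0  0  1  2  3  4  4  5  5  5  5
 x  0  0  1  2  3  4  4  5  6  6  6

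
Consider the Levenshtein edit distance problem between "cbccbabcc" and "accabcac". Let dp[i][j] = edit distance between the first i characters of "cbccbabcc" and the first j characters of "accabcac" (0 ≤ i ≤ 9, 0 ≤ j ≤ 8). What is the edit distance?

4

   ''  a  c  c  a  b  c  a  c
''  0  1  2  3  4  5  6  7  8
 c  1  1  1  2  3  4  5  6  7
 b  2  2  2  2  3  3  4  5  6
 c  3  3  2  2  3  4  3  4  5
 c  4  4  3  2  3  4  4  4  4
 b  5  5  4  3  3  3  4  5  5
 a  6  5  5  4  3  4  4  4  5
 b  7  6  6  5  4  3  4  5  5
 c  8  7  6  6  5  4  3  4  5
 c  9  8  7  6  6  5  4  4  4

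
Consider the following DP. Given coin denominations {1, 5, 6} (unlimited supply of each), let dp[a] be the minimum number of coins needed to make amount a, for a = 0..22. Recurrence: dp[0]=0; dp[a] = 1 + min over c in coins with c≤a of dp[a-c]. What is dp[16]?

 a  0  1  2  3  4  5  6  7  8  9 10 11 12 13 14 15 16 17 18 19 20 21 22
dp  0  1  2  3  4  1  1  2  3  4  2  2  2  3  4  3  3  3  3  4  4  4  4

3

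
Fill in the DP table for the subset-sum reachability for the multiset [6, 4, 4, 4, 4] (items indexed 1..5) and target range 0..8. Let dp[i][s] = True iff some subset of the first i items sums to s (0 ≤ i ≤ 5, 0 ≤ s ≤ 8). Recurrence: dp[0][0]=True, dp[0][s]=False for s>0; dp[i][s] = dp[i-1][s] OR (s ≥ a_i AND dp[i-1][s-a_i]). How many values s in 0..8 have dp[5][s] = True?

4

i\s   0   1   2   3   4   5   6   7   8
  0   T   F   F   F   F   F   F   F   F
  1   T   F   F   F   F   F   T   F   F
  2   T   F   F   F   T   F   T   F   F
  3   T   F   F   F   T   F   T   F   T
  4   T   F   F   F   T   F   T   F   T
  5   T   F   F   F   T   F   T   F   T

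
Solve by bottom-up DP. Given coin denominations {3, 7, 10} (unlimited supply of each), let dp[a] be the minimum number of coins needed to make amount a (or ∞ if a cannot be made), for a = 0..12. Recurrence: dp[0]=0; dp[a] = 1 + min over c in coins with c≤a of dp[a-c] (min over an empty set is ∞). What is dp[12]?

4

 a  0  1  2  3  4  5  6  7  8  9 10 11 12
dp  0  -  -  1  -  -  2  1  -  3  1  -  4
(- denotes ∞ / unreachable)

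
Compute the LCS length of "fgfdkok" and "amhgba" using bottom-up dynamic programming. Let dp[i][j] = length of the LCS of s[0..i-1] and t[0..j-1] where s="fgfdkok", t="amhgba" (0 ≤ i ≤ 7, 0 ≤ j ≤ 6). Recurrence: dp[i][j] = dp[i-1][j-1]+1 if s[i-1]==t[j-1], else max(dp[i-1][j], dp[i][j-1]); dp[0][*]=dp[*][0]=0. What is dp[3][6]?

1

   ''  a  m  h  g  b  a
''  0  0  0  0  0  0  0
 f  0  0  0  0  0  0  0
 g  0  0  0  0  1  1  1
 f  0  0  0  0  1  1  1
 d  0  0  0  0  1  1  1
 k  0  0  0  0  1  1  1
 o  0  0  0  0  1  1  1
 k  0  0  0  0  1  1  1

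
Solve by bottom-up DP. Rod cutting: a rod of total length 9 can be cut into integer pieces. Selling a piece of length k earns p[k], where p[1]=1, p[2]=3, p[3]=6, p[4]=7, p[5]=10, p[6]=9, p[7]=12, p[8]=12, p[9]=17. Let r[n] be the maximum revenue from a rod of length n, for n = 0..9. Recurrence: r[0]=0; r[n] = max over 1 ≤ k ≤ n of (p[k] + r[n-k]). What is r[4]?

   n    0    1    2    3    4    5    6    7    8    9
r[n]    0    1    3    6    7   10   12   13   16   18

7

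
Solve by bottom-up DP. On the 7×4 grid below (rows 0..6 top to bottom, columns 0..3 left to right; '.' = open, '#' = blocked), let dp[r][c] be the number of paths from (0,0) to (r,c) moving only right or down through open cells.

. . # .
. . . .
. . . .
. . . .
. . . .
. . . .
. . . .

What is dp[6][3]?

77

r\c   0   1   2   3
  0   1   1   0   0
  1   1   2   2   2
  2   1   3   5   7
  3   1   4   9  16
  4   1   5  14  30
  5   1   6  20  50
  6   1   7  27  77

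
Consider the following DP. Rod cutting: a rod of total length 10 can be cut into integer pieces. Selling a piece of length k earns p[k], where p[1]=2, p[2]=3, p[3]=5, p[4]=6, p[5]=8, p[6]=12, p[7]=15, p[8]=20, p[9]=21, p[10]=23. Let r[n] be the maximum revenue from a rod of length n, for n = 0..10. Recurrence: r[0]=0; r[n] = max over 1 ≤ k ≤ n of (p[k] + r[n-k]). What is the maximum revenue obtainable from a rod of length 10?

24

   n    0    1    2    3    4    5    6    7    8    9   10
r[n]    0    2    4    6    8   10   12   15   20   22   24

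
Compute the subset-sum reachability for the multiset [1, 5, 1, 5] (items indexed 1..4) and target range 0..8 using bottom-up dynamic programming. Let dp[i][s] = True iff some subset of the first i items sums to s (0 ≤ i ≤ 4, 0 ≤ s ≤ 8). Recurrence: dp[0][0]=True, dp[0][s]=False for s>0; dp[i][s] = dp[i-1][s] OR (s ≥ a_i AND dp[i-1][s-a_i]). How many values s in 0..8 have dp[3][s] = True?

i\s   0   1   2   3   4   5   6   7   8
  0   T   F   F   F   F   F   F   F   F
  1   T   T   F   F   F   F   F   F   F
  2   T   T   F   F   F   T   T   F   F
  3   T   T   T   F   F   T   T   T   F
  4   T   T   T   F   F   T   T   T   F

6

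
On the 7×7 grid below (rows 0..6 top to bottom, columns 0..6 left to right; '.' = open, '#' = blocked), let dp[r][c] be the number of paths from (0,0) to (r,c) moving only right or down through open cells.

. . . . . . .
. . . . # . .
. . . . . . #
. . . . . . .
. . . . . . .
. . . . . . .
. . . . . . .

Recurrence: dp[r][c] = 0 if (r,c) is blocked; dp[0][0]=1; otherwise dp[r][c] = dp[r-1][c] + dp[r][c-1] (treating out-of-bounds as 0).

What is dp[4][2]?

15

r\c   0   1   2   3   4   5   6
  0   1   1   1   1   1   1   1
  1   1   2   3   4   0   1   2
  2   1   3   6  10  10  11   0
  3   1   4  10  20  30  41  41
  4   1   5  15  35  65 106 147
  5   1   6  21  56 121 227 374
  6   1   7  28  84 205 432 806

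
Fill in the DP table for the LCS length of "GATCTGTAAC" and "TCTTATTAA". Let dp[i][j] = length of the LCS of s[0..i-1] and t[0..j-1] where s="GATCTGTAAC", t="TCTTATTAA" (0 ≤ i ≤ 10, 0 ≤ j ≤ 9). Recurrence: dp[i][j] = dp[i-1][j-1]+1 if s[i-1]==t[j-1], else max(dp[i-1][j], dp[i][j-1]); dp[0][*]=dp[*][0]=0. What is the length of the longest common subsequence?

   ''  T  C  T  T  A  T  T  A  A
''  0  0  0  0  0  0  0  0  0  0
 G  0  0  0  0  0  0  0  0  0  0
 A  0  0  0  0  0  1  1  1  1  1
 T  0  1  1  1  1  1  2  2  2  2
 C  0  1  2  2  2  2  2  2  2  2
 T  0  1  2  3  3  3  3  3  3  3
 G  0  1  2  3  3  3  3  3  3  3
 T  0  1  2  3  4  4  4  4  4  4
 A  0  1  2  3  4  5  5  5  5  5
 A  0  1  2  3  4  5  5  5  6  6
 C  0  1  2  3  4  5  5  5  6  6

6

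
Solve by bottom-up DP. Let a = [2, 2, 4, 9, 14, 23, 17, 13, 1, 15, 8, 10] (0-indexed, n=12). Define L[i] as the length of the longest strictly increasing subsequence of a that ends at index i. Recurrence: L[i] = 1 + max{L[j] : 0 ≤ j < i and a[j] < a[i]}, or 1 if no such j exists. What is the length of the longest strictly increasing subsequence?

5

   i    0    1    2    3    4    5    6    7    8    9   10   11
a[i]    2    2    4    9   14   23   17   13    1   15    8   10
L[i]    1    1    2    3    4    5    5    4    1    5    3    4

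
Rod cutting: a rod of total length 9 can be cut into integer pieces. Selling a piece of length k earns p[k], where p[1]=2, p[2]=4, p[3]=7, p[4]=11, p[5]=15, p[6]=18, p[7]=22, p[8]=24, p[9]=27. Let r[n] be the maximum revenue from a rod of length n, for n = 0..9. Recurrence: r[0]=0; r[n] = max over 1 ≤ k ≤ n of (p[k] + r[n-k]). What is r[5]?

15

   n    0    1    2    3    4    5    6    7    8    9
r[n]    0    2    4    7   11   15   18   22   24   27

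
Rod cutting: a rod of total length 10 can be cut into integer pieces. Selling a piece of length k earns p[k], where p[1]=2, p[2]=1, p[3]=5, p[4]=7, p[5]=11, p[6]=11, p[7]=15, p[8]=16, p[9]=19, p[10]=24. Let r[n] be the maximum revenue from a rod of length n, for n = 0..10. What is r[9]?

   n    0    1    2    3    4    5    6    7    8    9   10
r[n]    0    2    4    6    8   11   13   15   17   19   24

19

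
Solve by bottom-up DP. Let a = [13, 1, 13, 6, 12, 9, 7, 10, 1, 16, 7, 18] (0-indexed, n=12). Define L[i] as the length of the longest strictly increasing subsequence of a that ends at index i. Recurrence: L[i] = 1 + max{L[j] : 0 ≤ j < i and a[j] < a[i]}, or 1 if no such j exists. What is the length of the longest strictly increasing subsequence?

6

   i    0    1    2    3    4    5    6    7    8    9   10   11
a[i]   13    1   13    6   12    9    7   10    1   16    7   18
L[i]    1    1    2    2    3    3    3    4    1    5    3    6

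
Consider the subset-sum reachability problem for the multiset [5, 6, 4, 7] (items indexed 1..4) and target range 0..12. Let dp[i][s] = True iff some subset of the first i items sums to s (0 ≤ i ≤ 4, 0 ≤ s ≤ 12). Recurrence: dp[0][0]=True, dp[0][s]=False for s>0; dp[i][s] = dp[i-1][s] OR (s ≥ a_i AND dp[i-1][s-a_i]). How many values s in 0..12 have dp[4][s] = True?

9

i\s   0   1   2   3   4   5   6   7   8   9  10  11  12
  0   T   F   F   F   F   F   F   F   F   F   F   F   F
  1   T   F   F   F   F   T   F   F   F   F   F   F   F
  2   T   F   F   F   F   T   T   F   F   F   F   T   F
  3   T   F   F   F   T   T   T   F   F   T   T   T   F
  4   T   F   F   F   T   T   T   T   F   T   T   T   T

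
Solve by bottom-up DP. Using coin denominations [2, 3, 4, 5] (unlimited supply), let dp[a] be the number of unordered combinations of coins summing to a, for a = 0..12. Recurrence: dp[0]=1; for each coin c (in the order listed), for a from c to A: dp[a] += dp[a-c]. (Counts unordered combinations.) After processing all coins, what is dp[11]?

7

after  coin     0     1     2     3     4     5     6     7     8     9    10    11    12
          2     1     0     1     0     1     0     1     0     1     0     1     0     1
          3     1     0     1     1     1     1     2     1     2     2     2     2     3
          4     1     0     1     1     2     1     3     2     4     3     5     4     7
          5     1     0     1     1     2     2     3     3     5     5     7     7    10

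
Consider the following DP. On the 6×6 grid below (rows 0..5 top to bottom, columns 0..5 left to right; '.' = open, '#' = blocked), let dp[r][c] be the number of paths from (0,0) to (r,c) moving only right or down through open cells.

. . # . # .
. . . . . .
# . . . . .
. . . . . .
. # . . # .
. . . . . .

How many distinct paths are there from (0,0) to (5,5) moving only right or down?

54

r\c   0   1   2   3   4   5
  0   1   1   0   0   0   0
  1   1   2   2   2   2   2
  2   0   2   4   6   8  10
  3   0   2   6  12  20  30
  4   0   0   6  18   0  30
  5   0   0   6  24  24  54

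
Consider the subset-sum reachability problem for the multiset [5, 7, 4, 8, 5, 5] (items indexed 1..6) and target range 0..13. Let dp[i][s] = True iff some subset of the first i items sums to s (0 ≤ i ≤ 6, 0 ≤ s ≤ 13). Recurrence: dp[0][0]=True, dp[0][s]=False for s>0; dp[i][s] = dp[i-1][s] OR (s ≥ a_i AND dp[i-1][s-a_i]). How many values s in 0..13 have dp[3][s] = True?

7

i\s   0   1   2   3   4   5   6   7   8   9  10  11  12  13
  0   T   F   F   F   F   F   F   F   F   F   F   F   F   F
  1   T   F   F   F   F   T   F   F   F   F   F   F   F   F
  2   T   F   F   F   F   T   F   T   F   F   F   F   T   F
  3   T   F   F   F   T   T   F   T   F   T   F   T   T   F
  4   T   F   F   F   T   T   F   T   T   T   F   T   T   T
  5   T   F   F   F   T   T   F   T   T   T   T   T   T   T
  6   T   F   F   F   T   T   F   T   T   T   T   T   T   T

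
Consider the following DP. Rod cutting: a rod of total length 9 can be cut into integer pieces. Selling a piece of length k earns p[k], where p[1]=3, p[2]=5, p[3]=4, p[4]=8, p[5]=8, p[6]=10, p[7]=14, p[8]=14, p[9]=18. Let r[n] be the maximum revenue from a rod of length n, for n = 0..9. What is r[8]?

24

   n    0    1    2    3    4    5    6    7    8    9
r[n]    0    3    6    9   12   15   18   21   24   27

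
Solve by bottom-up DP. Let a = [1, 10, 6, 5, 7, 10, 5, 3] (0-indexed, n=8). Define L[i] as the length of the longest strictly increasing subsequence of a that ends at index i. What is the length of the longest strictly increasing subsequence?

4

   i    0    1    2    3    4    5    6    7
a[i]    1   10    6    5    7   10    5    3
L[i]    1    2    2    2    3    4    2    2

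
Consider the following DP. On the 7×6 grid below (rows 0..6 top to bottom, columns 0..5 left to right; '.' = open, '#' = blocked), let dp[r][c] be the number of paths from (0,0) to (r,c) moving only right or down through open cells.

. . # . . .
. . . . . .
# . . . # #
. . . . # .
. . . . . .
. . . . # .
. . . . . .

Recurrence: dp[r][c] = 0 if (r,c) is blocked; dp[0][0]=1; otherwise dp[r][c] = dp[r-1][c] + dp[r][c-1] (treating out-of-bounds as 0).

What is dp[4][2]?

r\c   0   1   2   3   4   5
  0   1   1   0   0   0   0
  1   1   2   2   2   2   2
  2   0   2   4   6   0   0
  3   0   2   6  12   0   0
  4   0   2   8  20  20  20
  5   0   2  10  30   0  20
  6   0   2  12  42  42  62

8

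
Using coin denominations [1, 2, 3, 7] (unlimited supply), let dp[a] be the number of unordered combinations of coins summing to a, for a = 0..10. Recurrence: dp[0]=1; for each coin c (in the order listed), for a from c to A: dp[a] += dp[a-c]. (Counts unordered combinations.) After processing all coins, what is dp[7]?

after  coin     0     1     2     3     4     5     6     7     8     9    10
          1     1     1     1     1     1     1     1     1     1     1     1
          2     1     1     2     2     3     3     4     4     5     5     6
          3     1     1     2     3     4     5     7     8    10    12    14
          7     1     1     2     3     4     5     7     9    11    14    17

9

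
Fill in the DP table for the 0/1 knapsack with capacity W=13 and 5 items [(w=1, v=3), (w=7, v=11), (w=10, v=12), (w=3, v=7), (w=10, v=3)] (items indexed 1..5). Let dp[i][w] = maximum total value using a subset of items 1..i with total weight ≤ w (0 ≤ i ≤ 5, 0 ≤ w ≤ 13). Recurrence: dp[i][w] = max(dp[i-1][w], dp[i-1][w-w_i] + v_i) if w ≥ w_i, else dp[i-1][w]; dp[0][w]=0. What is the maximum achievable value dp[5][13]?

21

i\w   0   1   2   3   4   5   6   7   8   9  10  11  12  13
  0   0   0   0   0   0   0   0   0   0   0   0   0   0   0
  1   0   3   3   3   3   3   3   3   3   3   3   3   3   3
  2   0   3   3   3   3   3   3  11  14  14  14  14  14  14
  3   0   3   3   3   3   3   3  11  14  14  14  15  15  15
  4   0   3   3   7  10  10  10  11  14  14  18  21  21  21
  5   0   3   3   7  10  10  10  11  14  14  18  21  21  21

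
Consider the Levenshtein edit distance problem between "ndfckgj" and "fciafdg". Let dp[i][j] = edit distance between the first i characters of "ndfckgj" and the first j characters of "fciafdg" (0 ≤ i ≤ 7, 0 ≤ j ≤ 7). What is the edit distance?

7

   ''  f  c  i  a  f  d  g
''  0  1  2  3  4  5  6  7
 n  1  1  2  3  4  5  6  7
 d  2  2  2  3  4  5  5  6
 f  3  2  3  3  4  4  5  6
 c  4  3  2  3  4  5  5  6
 k  5  4  3  3  4  5  6  6
 g  6  5  4  4  4  5  6  6
 j  7  6  5  5  5  5  6  7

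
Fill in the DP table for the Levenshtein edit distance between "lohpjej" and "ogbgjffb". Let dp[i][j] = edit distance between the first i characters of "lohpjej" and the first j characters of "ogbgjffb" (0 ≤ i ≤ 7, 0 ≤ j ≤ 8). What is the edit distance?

7

   ''  o  g  b  g  j  f  f  b
''  0  1  2  3  4  5  6  7  8
 l  1  1  2  3  4  5  6  7  8
 o  2  1  2  3  4  5  6  7  8
 h  3  2  2  3  4  5  6  7  8
 p  4  3  3  3  4  5  6  7  8
 j  5  4  4  4  4  4  5  6  7
 e  6  5  5  5  5  5  5  6  7
 j  7  6  6  6  6  5  6  6  7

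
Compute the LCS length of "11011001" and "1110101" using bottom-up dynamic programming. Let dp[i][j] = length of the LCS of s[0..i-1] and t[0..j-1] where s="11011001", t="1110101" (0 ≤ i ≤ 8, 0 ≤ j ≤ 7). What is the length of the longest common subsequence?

6

   ''  1  1  1  0  1  0  1
''  0  0  0  0  0  0  0  0
 1  0  1  1  1  1  1  1  1
 1  0  1  2  2  2  2  2  2
 0  0  1  2  2  3  3  3  3
 1  0  1  2  3  3  4  4  4
 1  0  1  2  3  3  4  4  5
 0  0  1  2  3  4  4  5  5
 0  0  1  2  3  4  4  5  5
 1  0  1  2  3  4  5  5  6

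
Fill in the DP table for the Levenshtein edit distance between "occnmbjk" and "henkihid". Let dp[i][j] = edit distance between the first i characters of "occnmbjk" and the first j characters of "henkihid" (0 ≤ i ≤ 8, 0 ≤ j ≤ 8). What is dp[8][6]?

   ''  h  e  n  k  i  h  i  d
''  0  1  2  3  4  5  6  7  8
 o  1  1  2  3  4  5  6  7  8
 c  2  2  2  3  4  5  6  7  8
 c  3  3  3  3  4  5  6  7  8
 n  4  4  4  3  4  5  6  7  8
 m  5  5  5  4  4  5  6  7  8
 b  6  6  6  5  5  5  6  7  8
 j  7  7  7  6  6  6  6  7  8
 k  8  8  8  7  6  7  7  7  8

7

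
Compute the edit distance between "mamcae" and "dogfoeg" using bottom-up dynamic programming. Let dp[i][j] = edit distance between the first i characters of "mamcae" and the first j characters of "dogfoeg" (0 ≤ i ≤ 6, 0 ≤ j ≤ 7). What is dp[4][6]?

   ''  d  o  g  f  o  e  g
''  0  1  2  3  4  5  6  7
 m  1  1  2  3  4  5  6  7
 a  2  2  2  3  4  5  6  7
 m  3  3  3  3  4  5  6  7
 c  4  4  4  4  4  5  6  7
 a  5  5  5  5  5  5  6  7
 e  6  6  6  6  6  6  5  6

6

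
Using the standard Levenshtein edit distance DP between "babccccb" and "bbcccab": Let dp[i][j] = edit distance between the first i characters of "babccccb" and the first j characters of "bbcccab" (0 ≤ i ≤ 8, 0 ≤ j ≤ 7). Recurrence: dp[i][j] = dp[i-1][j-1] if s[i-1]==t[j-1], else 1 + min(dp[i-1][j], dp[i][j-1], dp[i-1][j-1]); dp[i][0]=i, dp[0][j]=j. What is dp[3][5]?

   ''  b  b  c  c  c  a  b
''  0  1  2  3  4  5  6  7
 b  1  0  1  2  3  4  5  6
 a  2  1  1  2  3  4  4  5
 b  3  2  1  2  3  4  5  4
 c  4  3  2  1  2  3  4  5
 c  5  4  3  2  1  2  3  4
 c  6  5  4  3  2  1  2  3
 c  7  6  5  4  3  2  2  3
 b  8  7  6  5  4  3  3  2

4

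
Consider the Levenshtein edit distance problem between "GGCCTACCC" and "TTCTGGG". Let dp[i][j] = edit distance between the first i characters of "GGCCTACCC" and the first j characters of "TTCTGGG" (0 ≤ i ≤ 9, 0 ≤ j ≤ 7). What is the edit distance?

7

   ''  T  T  C  T  G  G  G
''  0  1  2  3  4  5  6  7
 G  1  1  2  3  4  4  5  6
 G  2  2  2  3  4  4  4  5
 C  3  3  3  2  3  4  5  5
 C  4  4  4  3  3  4  5  6
 T  5  4  4  4  3  4  5  6
 A  6  5  5  5  4  4  5  6
 C  7  6  6  5  5  5  5  6
 C  8  7  7  6  6  6  6  6
 C  9  8  8  7  7  7  7  7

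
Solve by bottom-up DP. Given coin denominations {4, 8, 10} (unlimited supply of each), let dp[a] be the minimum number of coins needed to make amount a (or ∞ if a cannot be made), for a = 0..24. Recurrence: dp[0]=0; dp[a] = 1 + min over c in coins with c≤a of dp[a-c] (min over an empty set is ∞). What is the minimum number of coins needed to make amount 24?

3

 a  0  1  2  3  4  5  6  7  8  9 10 11 12 13 14 15 16 17 18 19 20 21 22 23 24
dp  0  -  -  -  1  -  -  -  1  -  1  -  2  -  2  -  2  -  2  -  2  -  3  -  3
(- denotes ∞ / unreachable)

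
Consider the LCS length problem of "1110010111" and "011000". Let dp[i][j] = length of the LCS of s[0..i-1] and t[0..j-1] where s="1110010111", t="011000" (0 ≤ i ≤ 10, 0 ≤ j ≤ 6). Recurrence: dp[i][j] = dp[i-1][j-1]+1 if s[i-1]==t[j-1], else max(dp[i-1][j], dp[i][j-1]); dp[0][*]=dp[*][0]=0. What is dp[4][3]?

2

   ''  0  1  1  0  0  0
''  0  0  0  0  0  0  0
 1  0  0  1  1  1  1  1
 1  0  0  1  2  2  2  2
 1  0  0  1  2  2  2  2
 0  0  1  1  2  3  3  3
 0  0  1  1  2  3  4  4
 1  0  1  2  2  3  4  4
 0  0  1  2  2  3  4  5
 1  0  1  2  3  3  4  5
 1  0  1  2  3  3  4  5
 1  0  1  2  3  3  4  5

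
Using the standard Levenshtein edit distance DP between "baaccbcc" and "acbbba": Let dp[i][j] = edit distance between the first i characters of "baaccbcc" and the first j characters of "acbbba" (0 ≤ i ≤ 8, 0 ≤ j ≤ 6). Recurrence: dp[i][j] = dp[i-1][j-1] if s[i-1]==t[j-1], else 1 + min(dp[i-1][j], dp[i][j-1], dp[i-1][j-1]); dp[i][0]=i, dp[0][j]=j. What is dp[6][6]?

5

   ''  a  c  b  b  b  a
''  0  1  2  3  4  5  6
 b  1  1  2  2  3  4  5
 a  2  1  2  3  3  4  4
 a  3  2  2  3  4  4  4
 c  4  3  2  3  4  5  5
 c  5  4  3  3  4  5  6
 b  6  5  4  3  3  4  5
 c  7  6  5  4  4  4  5
 c  8  7  6  5  5  5  5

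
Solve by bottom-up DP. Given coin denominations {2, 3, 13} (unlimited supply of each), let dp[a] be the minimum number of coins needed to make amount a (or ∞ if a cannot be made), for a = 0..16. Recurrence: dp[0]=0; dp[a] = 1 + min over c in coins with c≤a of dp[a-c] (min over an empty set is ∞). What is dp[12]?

4

 a  0  1  2  3  4  5  6  7  8  9 10 11 12 13 14 15 16
dp  0  -  1  1  2  2  2  3  3  3  4  4  4  1  5  2  2
(- denotes ∞ / unreachable)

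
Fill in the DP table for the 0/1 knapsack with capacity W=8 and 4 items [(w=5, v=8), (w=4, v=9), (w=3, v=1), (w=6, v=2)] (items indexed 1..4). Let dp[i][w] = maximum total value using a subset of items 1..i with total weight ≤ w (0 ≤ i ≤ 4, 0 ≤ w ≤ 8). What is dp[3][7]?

i\w   0   1   2   3   4   5   6   7   8
  0   0   0   0   0   0   0   0   0   0
  1   0   0   0   0   0   8   8   8   8
  2   0   0   0   0   9   9   9   9   9
  3   0   0   0   1   9   9   9  10  10
  4   0   0   0   1   9   9   9  10  10

10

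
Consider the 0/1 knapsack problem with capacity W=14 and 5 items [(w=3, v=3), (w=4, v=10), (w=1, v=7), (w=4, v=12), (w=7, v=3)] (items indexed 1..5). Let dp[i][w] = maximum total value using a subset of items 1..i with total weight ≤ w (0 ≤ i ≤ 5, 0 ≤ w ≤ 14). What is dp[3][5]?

17

i\w   0   1   2   3   4   5   6   7   8   9  10  11  12  13  14
  0   0   0   0   0   0   0   0   0   0   0   0   0   0   0   0
  1   0   0   0   3   3   3   3   3   3   3   3   3   3   3   3
  2   0   0   0   3  10  10  10  13  13  13  13  13  13  13  13
  3   0   7   7   7  10  17  17  17  20  20  20  20  20  20  20
  4   0   7   7   7  12  19  19  19  22  29  29  29  32  32  32
  5   0   7   7   7  12  19  19  19  22  29  29  29  32  32  32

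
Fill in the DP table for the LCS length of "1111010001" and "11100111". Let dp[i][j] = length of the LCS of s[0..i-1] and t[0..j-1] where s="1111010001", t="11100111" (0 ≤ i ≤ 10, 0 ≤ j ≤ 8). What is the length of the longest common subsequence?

6

   ''  1  1  1  0  0  1  1  1
''  0  0  0  0  0  0  0  0  0
 1  0  1  1  1  1  1  1  1  1
 1  0  1  2  2  2  2  2  2  2
 1  0  1  2  3  3  3  3  3  3
 1  0  1  2  3  3  3  4  4  4
 0  0  1  2  3  4  4  4  4  4
 1  0  1  2  3  4  4  5  5  5
 0  0  1  2  3  4  5  5  5  5
 0  0  1  2  3  4  5  5  5  5
 0  0  1  2  3  4  5  5  5  5
 1  0  1  2  3  4  5  6  6  6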